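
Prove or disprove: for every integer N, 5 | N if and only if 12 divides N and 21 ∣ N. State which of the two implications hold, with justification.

(⇒) fails and (⇐) fails.

(⇒) This fails: take N = 5. Certainly 5 ∣ 5, but 12 ∤ 5.

(⇐) This fails: take N = 84. Both 12 ∣ 84 and 21 ∣ 84, yet 84 is not a multiple of 5 (since 84 = 16·5 + 4), so 5 ∤ 84.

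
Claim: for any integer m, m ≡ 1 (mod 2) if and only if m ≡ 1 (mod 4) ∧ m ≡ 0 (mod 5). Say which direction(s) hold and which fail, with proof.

(⇒) This fails: m = 1 gives 1 ≡ 1 (mod 2) but 1 ≡ 1 (mod 5), so the conjunction on the right does not hold.

(⇐) Conversely, if m ≡ 1 (mod 4) and m ≡ 0 (mod 5), then by the Chinese remainder theorem m ≡ 5 (mod 20). Since 5 ≡ 1 (mod 2) and 2 ∣ 20, we get m ≡ 1 (mod 2).

The forward direction fails; the converse holds.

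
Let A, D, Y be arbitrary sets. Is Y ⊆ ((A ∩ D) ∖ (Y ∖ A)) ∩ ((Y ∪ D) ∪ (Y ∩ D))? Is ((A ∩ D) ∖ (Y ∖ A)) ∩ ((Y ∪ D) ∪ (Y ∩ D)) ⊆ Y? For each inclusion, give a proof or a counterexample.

Forward inclusion. This inclusion fails. Take A = ∅, D = ∅, Y = {1}; then 1 ∈ Y but 1 ∉ ((A ∩ D) ∖ (Y ∖ A)) ∩ ((Y ∪ D) ∪ (Y ∩ D)).

Reverse inclusion. This inclusion fails. Take A = {1}, D = {1}, Y = ∅; then 1 ∈ ((A ∩ D) ∖ (Y ∖ A)) ∩ ((Y ∪ D) ∪ (Y ∩ D)) but 1 ∉ Y.

Both inclusions fail.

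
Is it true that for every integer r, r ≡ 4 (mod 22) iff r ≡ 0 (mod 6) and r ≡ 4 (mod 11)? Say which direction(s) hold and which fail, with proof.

Only the reverse direction holds.

Converse. If r ≡ 0 (mod 6) and r ≡ 4 (mod 11), then by the Chinese remainder theorem r ≡ 48 (mod 66). Since 48 ≡ 4 (mod 22) and 22 ∣ 66, we get r ≡ 4 (mod 22).

Forward direction. This fails: r = 26 gives 26 ≡ 4 (mod 22) but 26 ≡ 2 (mod 6), so the conjunction on the right does not hold.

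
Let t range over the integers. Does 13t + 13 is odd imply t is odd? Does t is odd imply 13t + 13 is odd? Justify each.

(⇒) fails and (⇐) fails.

Forward direction. This fails: t = 0 gives 13t + 13 = 13, which is odd, but 0 is even, not odd.

Converse. This also fails: t = 5 is odd, but 13t + 13 = 78 is even, not odd.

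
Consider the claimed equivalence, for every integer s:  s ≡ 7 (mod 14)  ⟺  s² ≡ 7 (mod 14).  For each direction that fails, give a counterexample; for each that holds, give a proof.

Equivalent; both directions hold.

[⇒] Suppose s ≡ 7 (mod 14). Write s = 14j + 7. Then (14j + 7)² = 196j² + 196j + 49 = 14(14j² + 14j + 3) + 7, so s² ≡ 7 (mod 14).

[⇐] Conversely, suppose s² ≡ 7 (mod 14). The only residue r in {0, …, 13} with r² ≡ 7 (mod 14) is r = 7, so s ≡ 7 (mod 14).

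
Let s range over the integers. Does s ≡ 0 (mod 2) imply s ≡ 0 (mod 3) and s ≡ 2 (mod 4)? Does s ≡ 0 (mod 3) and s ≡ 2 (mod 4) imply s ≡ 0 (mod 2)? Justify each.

Not equivalent: only (⇐) holds.

Forward direction. This fails: s = 0 gives 0 ≡ 0 (mod 2) but 0 ≡ 0 (mod 4), so the conjunction on the right does not hold.

Converse. If s ≡ 0 (mod 3) and s ≡ 2 (mod 4), then by the Chinese remainder theorem s ≡ 6 (mod 12). Since 6 ≡ 0 (mod 2) and 2 ∣ 12, we get s ≡ 0 (mod 2).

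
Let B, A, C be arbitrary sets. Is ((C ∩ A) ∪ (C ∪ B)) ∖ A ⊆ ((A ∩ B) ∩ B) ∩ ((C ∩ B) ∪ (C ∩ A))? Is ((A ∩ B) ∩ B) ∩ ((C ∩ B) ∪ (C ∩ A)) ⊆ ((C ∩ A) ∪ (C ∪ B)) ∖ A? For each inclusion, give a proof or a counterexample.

Neither inclusion holds.

(⟹) This inclusion fails. Take B = {1}, A = ∅, C = ∅; then 1 ∈ ((C ∩ A) ∪ (C ∪ B)) ∖ A but 1 ∉ ((A ∩ B) ∩ B) ∩ ((C ∩ B) ∪ (C ∩ A)).

(⟸) This inclusion fails. Take B = {1}, A = {1}, C = {1}; then 1 ∈ ((A ∩ B) ∩ B) ∩ ((C ∩ B) ∪ (C ∩ A)) but 1 ∉ ((C ∩ A) ∪ (C ∪ B)) ∖ A.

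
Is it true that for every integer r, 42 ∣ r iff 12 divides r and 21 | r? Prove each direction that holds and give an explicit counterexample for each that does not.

(→) This fails: take r = 42. Certainly 42 ∣ 42, but 12 ∤ 42.

(←) Suppose 12 ∣ r and 21 ∣ r. Any common multiple of 12 and 21 is a multiple of their lcm; here lcm(12, 21) = 12·21/gcd(12, 21) = 252/3 = 84, so 84 ∣ r. Since 42 ∣ 84, it follows that 42 ∣ r.

Only the converse holds.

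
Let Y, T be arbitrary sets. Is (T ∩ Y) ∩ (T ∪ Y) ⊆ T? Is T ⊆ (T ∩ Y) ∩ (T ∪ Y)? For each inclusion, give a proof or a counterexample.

Forward inclusion. Let x ∈ (T ∩ Y) ∩ (T ∪ Y). Then x ∈ Y ∩ T, from which x ∈ T.

Reverse inclusion. This inclusion fails. Take Y = ∅, T = {1}; then 1 ∈ T but 1 ∉ (T ∩ Y) ∩ (T ∪ Y).

Only the forward inclusion holds.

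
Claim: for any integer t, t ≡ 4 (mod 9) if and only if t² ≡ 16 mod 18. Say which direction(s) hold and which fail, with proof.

(→) This fails: take t = 13. Then 13 ≡ 4 (mod 9), but 13² = 169 ≡ 7 (mod 18), not 16.

(←) This fails: take t = 14. Then 14² = 196 ≡ 16 (mod 18), yet 14 ≡ 5 (mod 9), not 4.

Neither implication holds.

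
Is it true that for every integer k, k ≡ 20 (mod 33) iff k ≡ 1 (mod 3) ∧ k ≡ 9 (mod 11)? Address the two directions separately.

(⇒) fails and (⇐) fails.

(→) This fails: k = 20 gives 20 ≡ 20 (mod 33) but 20 ≡ 2 (mod 3), so the conjunction on the right does not hold.

(←) This fails: k = 31 satisfies both congruences on the right (31 ≡ 1 mod 3 and 31 ≡ 9 mod 11) yet 31 ≡ 31 (mod 33), not 20.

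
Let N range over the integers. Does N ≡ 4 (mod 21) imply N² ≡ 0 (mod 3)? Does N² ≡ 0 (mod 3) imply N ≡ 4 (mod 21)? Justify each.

(⟹) This fails: take N = 4. Then 4 ≡ 4 (mod 21), but 4² = 16 ≡ 1 (mod 3), not 0.

(⟸) This fails: take N = 0. Then 0² = 0 ≡ 0 (mod 3), yet 0 ≡ 0 (mod 21), not 4.

(⇒) fails and (⇐) fails.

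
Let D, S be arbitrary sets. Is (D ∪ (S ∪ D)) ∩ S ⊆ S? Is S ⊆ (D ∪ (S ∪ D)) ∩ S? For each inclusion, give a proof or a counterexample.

Reverse inclusion. Let x ∈ S. Then either x ∈ S and x ∉ D; or x ∈ D ∩ S. In each case x ∈ (D ∪ (S ∪ D)) ∩ S, so S ⊆ (D ∪ (S ∪ D)) ∩ S.

Forward inclusion. Let x ∈ (D ∪ (S ∪ D)) ∩ S. Then either x ∈ S and x ∉ D; or x ∈ D ∩ S. In each case x ∈ S, so (D ∪ (S ∪ D)) ∩ S ⊆ S.

The two sets are equal.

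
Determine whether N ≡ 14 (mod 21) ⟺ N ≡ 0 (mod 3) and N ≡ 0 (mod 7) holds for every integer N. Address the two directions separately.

(→) This fails: N = 14 gives 14 ≡ 14 (mod 21) but 14 ≡ 2 (mod 3), so the conjunction on the right does not hold.

(←) This fails: N = 0 satisfies both congruences on the right (0 ≡ 0 mod 3 and 0 ≡ 0 mod 7) yet 0 ≡ 0 (mod 21), not 14.

(⇒) fails and (⇐) fails.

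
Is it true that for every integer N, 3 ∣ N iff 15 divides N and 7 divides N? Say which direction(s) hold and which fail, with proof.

Only the converse holds.

(⟹) This fails: take N = 3. Certainly 3 ∣ 3, but 15 ∤ 3.

(⟸) Suppose 15 ∣ N and 7 ∣ N. Any common multiple of 15 and 7 is a multiple of their lcm; here gcd(15, 7) = 1, so lcm(15, 7) = 15·7 = 105, so 105 ∣ N. Since 3 ∣ 105, it follows that 3 ∣ N.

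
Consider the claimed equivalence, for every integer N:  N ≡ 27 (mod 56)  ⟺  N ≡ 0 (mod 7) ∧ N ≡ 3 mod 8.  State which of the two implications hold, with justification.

Both directions fail.

(→) This fails: N = 27 gives 27 ≡ 27 (mod 56) but 27 ≡ 6 (mod 7), so the conjunction on the right does not hold.

(←) This fails: N = 35 satisfies both congruences on the right (35 ≡ 0 mod 7 and 35 ≡ 3 mod 8) yet 35 ≡ 35 (mod 56), not 27.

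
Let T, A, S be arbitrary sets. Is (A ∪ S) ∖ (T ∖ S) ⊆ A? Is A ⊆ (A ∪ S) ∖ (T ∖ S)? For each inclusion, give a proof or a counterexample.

Forward inclusion. This inclusion fails. Take T = ∅, A = ∅, S = {1}; then 1 ∈ (A ∪ S) ∖ (T ∖ S) but 1 ∉ A.

Reverse inclusion. This inclusion fails. Take T = {1}, A = {1}, S = ∅; then 1 ∈ A but 1 ∉ (A ∪ S) ∖ (T ∖ S).

Both inclusions fail.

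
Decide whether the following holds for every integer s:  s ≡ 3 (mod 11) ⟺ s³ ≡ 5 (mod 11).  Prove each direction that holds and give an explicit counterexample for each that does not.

Both implications hold.

(⇒) Suppose s ≡ 3 (mod 11). Write s = 11j + 3. Then (11j + 3)³ = 1331j³ + 1089j² + 297j + 27 = 11(121j³ + 99j² + 27j + 2) + 5, so s³ ≡ 5 (mod 11).

(⇐) For the converse, argue contrapositively. If s ≢ 3 (mod 11), then s is congruent to one of 0, 1, 2, 4, 5, 6, 7, 8, 9, 10 modulo 11, and these give s³ ≡ 0, 1, 8, 9, 4, 7, 2, 6, 3, 10 respectively — never 5.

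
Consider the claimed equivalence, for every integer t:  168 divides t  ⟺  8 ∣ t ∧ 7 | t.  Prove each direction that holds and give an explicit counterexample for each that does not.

(→) If 168 ∣ t, write t = 168q. Since 168 = 21·8, t = 8·(21q), so 8 ∣ t; and since 168 = 24·7, t = 7·(24q), so 7 ∣ t.

(←) This fails: take t = 56. Both 8 ∣ 56 and 7 ∣ 56, yet 56 is not a multiple of 168 (since 56 = 0·168 + 56), so 168 ∤ 56.

Only the forward implication holds.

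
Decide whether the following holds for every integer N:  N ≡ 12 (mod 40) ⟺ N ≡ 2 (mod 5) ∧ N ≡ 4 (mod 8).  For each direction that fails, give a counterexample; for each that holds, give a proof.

(⟹) Suppose N ≡ 12 (mod 40); write N = 40j + 12. Since 5 ∣ 40, reducing mod 5 gives N ≡ 12 ≡ 2 (mod 5); since 8 ∣ 40, reducing mod 8 gives N ≡ 12 ≡ 4 (mod 8).

(⟸) Conversely, if N ≡ 2 (mod 5) and N ≡ 4 (mod 8), then by the Chinese remainder theorem N ≡ 12 (mod 40). This is exactly N ≡ 12 (mod 40).

The biconditional holds.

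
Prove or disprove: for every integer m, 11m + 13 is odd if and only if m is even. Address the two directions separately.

(⇐) Suppose m is even; write m = 2j. Then 11m + 13 = 11·(2j) + 13 = 2·11j + 13, which is odd.

(⇒) Suppose 11m + 13 is odd. Since 11 is odd, 11m and m have the same parity, so 11m + 13 ≡ m + 13 (mod 2). As 13 is odd, 11m + 13 is odd exactly when m is even. Thus m is even.

Both implications hold.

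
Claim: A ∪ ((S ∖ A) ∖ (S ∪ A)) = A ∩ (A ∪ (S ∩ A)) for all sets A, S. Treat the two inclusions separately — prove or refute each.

(⊆) Let x ∈ A ∪ ((S ∖ A) ∖ (S ∪ A)). Then either x ∈ A and x ∉ S; or x ∈ A ∩ S. In each case x ∈ A ∩ (A ∪ (S ∩ A)), so A ∪ ((S ∖ A) ∖ (S ∪ A)) ⊆ A ∩ (A ∪ (S ∩ A)).

(⊇) Let x ∈ A ∩ (A ∪ (S ∩ A)). Then either x ∈ A and x ∉ S; or x ∈ A ∩ S. In each case x ∈ A ∪ ((S ∖ A) ∖ (S ∪ A)), so A ∩ (A ∪ (S ∩ A)) ⊆ A ∪ ((S ∖ A) ∖ (S ∪ A)).

Both inclusions hold; the sets are equal.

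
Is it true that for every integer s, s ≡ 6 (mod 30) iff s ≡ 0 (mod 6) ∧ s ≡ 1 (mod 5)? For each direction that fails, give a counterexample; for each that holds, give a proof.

(→) Suppose s ≡ 6 (mod 30); write s = 30j + 6. Since 6 ∣ 30, reducing mod 6 gives s ≡ 6 ≡ 0 (mod 6); since 5 ∣ 30, reducing mod 5 gives s ≡ 6 ≡ 1 (mod 5).

(←) Conversely, if s ≡ 0 (mod 6) and s ≡ 1 (mod 5), then by the Chinese remainder theorem s ≡ 6 (mod 30). This is exactly s ≡ 6 (mod 30).

Both implications hold.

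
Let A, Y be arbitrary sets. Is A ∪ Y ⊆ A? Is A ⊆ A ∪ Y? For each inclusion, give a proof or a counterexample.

(⊆) This inclusion fails. Take A = ∅, Y = {1}; then 1 ∈ A ∪ Y but 1 ∉ A.

(⊇) Let x ∈ A. Then either x ∈ A and x ∉ Y; or x ∈ A ∩ Y. In each case x ∈ A ∪ Y, so A ⊆ A ∪ Y.

(⊆) fails; (⊇) holds.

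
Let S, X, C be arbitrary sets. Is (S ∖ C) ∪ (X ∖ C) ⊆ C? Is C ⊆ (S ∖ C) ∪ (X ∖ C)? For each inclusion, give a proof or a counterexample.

(⊆) This inclusion fails. Take S = {1}, X = ∅, C = ∅; then 1 ∈ (S ∖ C) ∪ (X ∖ C) but 1 ∉ C.

(⊇) This inclusion fails. Take S = ∅, X = ∅, C = {1}; then 1 ∈ C but 1 ∉ (S ∖ C) ∪ (X ∖ C).

Neither inclusion holds.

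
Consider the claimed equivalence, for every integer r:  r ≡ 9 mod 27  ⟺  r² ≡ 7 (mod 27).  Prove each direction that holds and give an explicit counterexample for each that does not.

[⇒] This fails: take r = 9. Then 9 ≡ 9 (mod 27), but 9² = 81 ≡ 0 (mod 27), not 7.

[⇐] This fails: take r = 13. Then 13² = 169 ≡ 7 (mod 27), yet 13 ≡ 13 (mod 27), not 9.

Neither implication holds.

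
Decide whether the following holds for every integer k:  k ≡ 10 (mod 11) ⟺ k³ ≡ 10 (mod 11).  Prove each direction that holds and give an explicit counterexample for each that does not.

(⟹) Suppose k ≡ 10 (mod 11). Write k = 11j + 10. Then (11j + 10)³ = 1331j³ + 3630j² + 3300j + 1000 = 11(121j³ + 330j² + 300j + 90) + 10, so k³ ≡ 10 (mod 11).

(⟸) Conversely, suppose k³ ≡ 10 (mod 11). The only residue r in {0, …, 10} with r³ ≡ 10 (mod 11) is r = 10, so k ≡ 10 (mod 11).

Both implications hold.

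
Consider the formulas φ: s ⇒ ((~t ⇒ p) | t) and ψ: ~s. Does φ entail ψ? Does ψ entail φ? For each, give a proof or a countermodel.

(⇐) Assume the antecedent. If s is true, the antecedent cannot hold. If s is false, s ⇒ ((~t ⇒ p) | t) reduces to true regardless of the other variables. Either way s ⇒ ((~t ⇒ p) | t) holds.

(⇒) This fails. Under s = T, t = T, p = F, the left side is true but the right side is false.

Only the reverse direction holds.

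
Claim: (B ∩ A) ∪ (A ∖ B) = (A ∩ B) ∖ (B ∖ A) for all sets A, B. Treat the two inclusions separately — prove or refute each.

(⊆) fails; (⊇) holds.

(⊇) Let x ∈ (A ∩ B) ∖ (B ∖ A). Then x ∈ A ∩ B, from which x ∈ (B ∩ A) ∪ (A ∖ B).

(⊆) This inclusion fails. Take A = {1}, B = ∅; then 1 ∈ (B ∩ A) ∪ (A ∖ B) but 1 ∉ (A ∩ B) ∖ (B ∖ A).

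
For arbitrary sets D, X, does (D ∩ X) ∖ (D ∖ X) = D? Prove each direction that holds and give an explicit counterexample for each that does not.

(⊆) holds; (⊇) fails.

Forward inclusion. Let x ∈ (D ∩ X) ∖ (D ∖ X). Then x ∈ D ∩ X, from which x ∈ D.

Reverse inclusion. This inclusion fails. Take D = {1}, X = ∅; then 1 ∈ D but 1 ∉ (D ∩ X) ∖ (D ∖ X).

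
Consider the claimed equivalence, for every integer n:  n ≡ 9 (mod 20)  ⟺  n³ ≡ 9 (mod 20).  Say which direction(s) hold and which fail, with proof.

Both directions hold; the statement is true.

(⇒) Suppose n ≡ 9 (mod 20). Write n = 20j + 9. Then (20j + 9)³ = 8000j³ + 10800j² + 4860j + 729 = 20(400j³ + 540j² + 243j + 36) + 9, so n³ ≡ 9 (mod 20).

(⇐) Conversely, suppose n³ ≡ 9 (mod 20). The only residue r in {0, …, 19} with r³ ≡ 9 (mod 20) is r = 9, so n ≡ 9 (mod 20).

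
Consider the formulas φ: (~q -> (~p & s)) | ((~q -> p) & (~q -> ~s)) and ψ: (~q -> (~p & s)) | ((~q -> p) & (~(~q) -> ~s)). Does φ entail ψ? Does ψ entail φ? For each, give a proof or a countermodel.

Only the forward direction holds.

(⇒) Assume the antecedent. If q is true, the consequent reduces to true regardless of the other variables. If q is false, the antecedent forces (q = F, s = T, p = F) or (q = F, s = F, p = T), and the consequent holds there. Either way the consequent holds.

(⇐) This fails. Under q = F, s = T, p = T, the left side is false but the right side is true.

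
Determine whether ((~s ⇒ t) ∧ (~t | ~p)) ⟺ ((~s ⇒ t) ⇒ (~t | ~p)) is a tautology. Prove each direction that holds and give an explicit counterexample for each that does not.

Only the forward direction holds.

Forward direction. Assume the antecedent. If t is true, the antecedent forces (t = T, p = F, s = F) or (t = T, p = F, s = T), and (~s ⇒ t) ⇒ (~t | ~p) holds there. If t is false, (~s ⇒ t) ⇒ (~t | ~p) reduces to true regardless of the other variables. Either way (~s ⇒ t) ⇒ (~t | ~p) holds.

Converse. This fails. Under t = F, p = F, s = F, the left side is false but the right side is true.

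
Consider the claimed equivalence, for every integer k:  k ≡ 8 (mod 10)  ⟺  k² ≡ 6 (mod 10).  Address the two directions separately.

(⇒) fails and (⇐) fails.

(⟹) This fails: take k = 8. Then 8 ≡ 8 (mod 10), but 8² = 64 ≡ 4 (mod 10), not 6.

(⟸) This fails: take k = 4. Then 4² = 16 ≡ 6 (mod 10), yet 4 ≡ 4 (mod 10), not 8.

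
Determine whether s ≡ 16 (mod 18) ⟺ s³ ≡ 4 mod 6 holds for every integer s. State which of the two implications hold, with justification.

(←) This fails: take s = 4. Then 4³ = 64 ≡ 4 (mod 6), yet 4 ≡ 4 (mod 18), not 16.

(→) Suppose s ≡ 16 (mod 18). Then s³ ≡ 16³ = 4096 (mod 18), and since 6 ∣ 18, also s³ ≡ 4 (mod 6).

Not equivalent: only (⇒) holds.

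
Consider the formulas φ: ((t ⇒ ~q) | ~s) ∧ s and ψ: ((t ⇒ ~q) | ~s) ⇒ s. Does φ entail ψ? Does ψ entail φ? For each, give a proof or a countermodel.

Only the forward implication holds.

(⟹) Assume the antecedent. If t is true, the antecedent forces (t = T, q = F, s = T), and ((t ⇒ ~q) | ~s) ⇒ s holds there. If t is false, the antecedent forces (t = F, q = F, s = T) or (t = F, q = T, s = T), and ((t ⇒ ~q) | ~s) ⇒ s holds there. Either way ((t ⇒ ~q) | ~s) ⇒ s holds.

(⟸) This fails. Under t = T, q = T, s = T, the left side is false but the right side is true.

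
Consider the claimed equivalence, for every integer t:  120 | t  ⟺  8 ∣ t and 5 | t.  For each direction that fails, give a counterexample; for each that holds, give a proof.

The forward direction holds; the converse fails.

[⇒] If 120 ∣ t, write t = 120q. Since 120 = 15·8, t = 8·(15q), so 8 ∣ t; and since 120 = 24·5, t = 5·(24q), so 5 ∣ t.

[⇐] This fails: take t = 40. Both 8 ∣ 40 and 5 ∣ 40, yet 40 is not a multiple of 120 (since 40 = 0·120 + 40), so 120 ∤ 40.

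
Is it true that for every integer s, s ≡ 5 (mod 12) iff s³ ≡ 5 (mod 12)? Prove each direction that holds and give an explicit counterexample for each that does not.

Forward direction. Suppose s ≡ 5 (mod 12). Write s = 12j + 5. Then (12j + 5)³ = 1728j³ + 2160j² + 900j + 125 = 12(144j³ + 180j² + 75j + 10) + 5, so s³ ≡ 5 (mod 12).

Converse. For the converse, argue contrapositively. If s ≢ 5 (mod 12), then s is congruent to one of 0, 1, 2, 3, 4, 6, 7, 8, 9, 10, 11 modulo 12, and these give s³ ≡ 0, 1, 8, 3, 4, 0, 7, 8, 9, 4, 11 respectively — never 5.

Equivalent; both directions hold.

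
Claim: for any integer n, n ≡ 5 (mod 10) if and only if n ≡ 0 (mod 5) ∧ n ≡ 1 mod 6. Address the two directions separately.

(→) This fails: n = 5 gives 5 ≡ 5 (mod 10) but 5 ≡ 5 (mod 6), so the conjunction on the right does not hold.

(←) Conversely, if n ≡ 0 (mod 5) and n ≡ 1 (mod 6), then by the Chinese remainder theorem n ≡ 25 (mod 30). Since 25 ≡ 5 (mod 10) and 10 ∣ 30, we get n ≡ 5 (mod 10).

Only the converse holds.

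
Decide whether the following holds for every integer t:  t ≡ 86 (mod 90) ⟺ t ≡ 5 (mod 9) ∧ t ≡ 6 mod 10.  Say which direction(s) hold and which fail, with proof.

(→) Suppose t ≡ 86 (mod 90); write t = 90j + 86. Since 9 ∣ 90, reducing mod 9 gives t ≡ 86 ≡ 5 (mod 9); since 10 ∣ 90, reducing mod 10 gives t ≡ 86 ≡ 6 (mod 10).

(←) Conversely, if t ≡ 5 (mod 9) and t ≡ 6 (mod 10), then by the Chinese remainder theorem t ≡ 86 (mod 90). This is exactly t ≡ 86 (mod 90).

Both directions hold; the statement is true.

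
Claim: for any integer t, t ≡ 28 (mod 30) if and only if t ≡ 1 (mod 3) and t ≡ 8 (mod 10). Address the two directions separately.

Both directions hold.

(⇒) Suppose t ≡ 28 (mod 30); write t = 30j + 28. Since 3 ∣ 30, reducing mod 3 gives t ≡ 28 ≡ 1 (mod 3); since 10 ∣ 30, reducing mod 10 gives t ≡ 28 ≡ 8 (mod 10).

(⇐) Conversely, if t ≡ 1 (mod 3) and t ≡ 8 (mod 10), then by the Chinese remainder theorem t ≡ 28 (mod 30). This is exactly t ≡ 28 (mod 30).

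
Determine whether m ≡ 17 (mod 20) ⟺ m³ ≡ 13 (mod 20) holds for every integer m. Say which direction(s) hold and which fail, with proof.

The biconditional holds.

[⇒] Suppose m ≡ 17 (mod 20). Write m = 20j + 17. Then (20j + 17)³ = 8000j³ + 20400j² + 17340j + 4913 = 20(400j³ + 1020j² + 867j + 245) + 13, so m³ ≡ 13 (mod 20).

[⇐] Conversely, suppose m³ ≡ 13 (mod 20). The only residue r in {0, …, 19} with r³ ≡ 13 (mod 20) is r = 17, so m ≡ 17 (mod 20).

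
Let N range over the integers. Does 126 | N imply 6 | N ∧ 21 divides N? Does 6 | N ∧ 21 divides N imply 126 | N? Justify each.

The forward direction holds; the converse fails.

(⇒) If 126 ∣ N, write N = 126q. Since 126 = 21·6, N = 6·(21q), so 6 ∣ N; and since 126 = 6·21, N = 21·(6q), so 21 ∣ N.

(⇐) This fails: take N = 42. Both 6 ∣ 42 and 21 ∣ 42, yet 42 is not a multiple of 126 (since 42 = 0·126 + 42), so 126 ∤ 42.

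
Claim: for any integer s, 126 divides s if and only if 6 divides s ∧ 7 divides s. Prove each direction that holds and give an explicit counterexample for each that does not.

(⇒) If 126 ∣ s, write s = 126q. Since 126 = 21·6, s = 6·(21q), so 6 ∣ s; and since 126 = 18·7, s = 7·(18q), so 7 ∣ s.

(⇐) This fails: take s = 42. Both 6 ∣ 42 and 7 ∣ 42, yet 42 is not a multiple of 126 (since 42 = 0·126 + 42), so 126 ∤ 42.

Only the forward direction holds.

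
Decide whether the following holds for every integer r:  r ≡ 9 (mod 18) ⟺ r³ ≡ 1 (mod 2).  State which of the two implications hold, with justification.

(⟸) This fails: take r = 1. Then 1³ = 1 ≡ 1 (mod 2), yet 1 ≡ 1 (mod 18), not 9.

(⟹) Suppose r ≡ 9 (mod 18). Then r³ ≡ 9³ = 729 (mod 18), and since 2 ∣ 18, also r³ ≡ 1 (mod 2).

Only the forward implication holds.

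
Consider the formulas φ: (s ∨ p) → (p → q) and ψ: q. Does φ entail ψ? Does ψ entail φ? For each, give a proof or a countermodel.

(⇐) Assume the antecedent. If p is true, the antecedent forces (p = T, s = F, q = T) or (p = T, s = T, q = T), and (s ∨ p) → (p → q) holds there. If p is false, (s ∨ p) → (p → q) reduces to true regardless of the other variables. Either way (s ∨ p) → (p → q) holds.

(⇒) This fails. Under p = F, s = F, q = F, the left side is true but the right side is false.

The forward direction fails; the converse holds.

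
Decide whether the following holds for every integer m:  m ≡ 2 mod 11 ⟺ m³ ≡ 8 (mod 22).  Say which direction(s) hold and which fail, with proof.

Only the converse holds.

[⇒] This fails: take m = 13. Then 13 ≡ 2 (mod 11), but 13³ = 2197 ≡ 19 (mod 22), not 8.

[⇐] Conversely, the residues r modulo 22 with r³ ≡ 8 (mod 22) are exactly {2}, and each is ≡ 2 (mod 11).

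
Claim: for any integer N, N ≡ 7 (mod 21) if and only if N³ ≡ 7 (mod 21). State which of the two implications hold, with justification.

[⇐] Suppose N³ ≡ 7 (mod 21). The only residue r in {0, …, 20} with r³ ≡ 7 (mod 21) is r = 7, so N ≡ 7 (mod 21).

[⇒] Suppose N ≡ 7 (mod 21). Write N = 21j + 7. Then (21j + 7)³ = 9261j³ + 9261j² + 3087j + 343 = 21(441j³ + 441j² + 147j + 16) + 7, so N³ ≡ 7 (mod 21).

Equivalent; both directions hold.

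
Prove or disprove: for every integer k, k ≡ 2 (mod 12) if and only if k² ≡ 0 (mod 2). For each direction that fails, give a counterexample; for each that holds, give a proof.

Only the forward direction holds.

(→) Suppose k ≡ 2 (mod 12). Then k² ≡ 2² = 4 (mod 12), and since 2 ∣ 12, also k² ≡ 0 (mod 2).

(←) This fails: take k = 0. Then 0² = 0 ≡ 0 (mod 2), yet 0 ≡ 0 (mod 12), not 2.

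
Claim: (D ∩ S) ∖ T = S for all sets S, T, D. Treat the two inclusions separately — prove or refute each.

(⊇) This inclusion fails. Take S = {1}, T = ∅, D = ∅; then 1 ∈ S but 1 ∉ (D ∩ S) ∖ T.

(⊆) Let x ∈ (D ∩ S) ∖ T. Then x ∈ S ∩ D and x ∉ T, from which x ∈ S.

(⊆) holds; (⊇) fails.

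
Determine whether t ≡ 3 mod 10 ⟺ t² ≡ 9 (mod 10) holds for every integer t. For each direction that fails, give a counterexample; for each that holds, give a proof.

[⇒] Suppose t ≡ 3 mod 10. Write t = 10j + 3. Then (10j + 3)² = 100j² + 60j + 9 = 10(10j² + 6j) + 9, so t² ≡ 9 (mod 10).

[⇐] This fails: take t = 7. Then 7² = 49 ≡ 9 (mod 10), yet 7 ≡ 7 (mod 10), not 3.

Not equivalent: only (⇒) holds.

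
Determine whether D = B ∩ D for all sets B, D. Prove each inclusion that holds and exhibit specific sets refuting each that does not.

(⟹) This inclusion fails. Take B = ∅, D = {1}; then 1 ∈ D but 1 ∉ B ∩ D.

(⟸) Let x ∈ B ∩ D. Then x ∈ B ∩ D, from which x ∈ D.

The sets are not equal: only the reverse inclusion holds.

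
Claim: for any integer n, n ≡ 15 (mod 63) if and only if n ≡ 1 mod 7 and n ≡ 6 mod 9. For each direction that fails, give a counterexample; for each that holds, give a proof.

(⟹) Suppose n ≡ 15 (mod 63); write n = 63j + 15. Since 7 ∣ 63, reducing mod 7 gives n ≡ 15 ≡ 1 (mod 7); since 9 ∣ 63, reducing mod 9 gives n ≡ 15 ≡ 6 (mod 9).

(⟸) Conversely, if n ≡ 1 (mod 7) and n ≡ 6 (mod 9), then by the Chinese remainder theorem n ≡ 15 (mod 63). This is exactly n ≡ 15 (mod 63).

Both implications hold.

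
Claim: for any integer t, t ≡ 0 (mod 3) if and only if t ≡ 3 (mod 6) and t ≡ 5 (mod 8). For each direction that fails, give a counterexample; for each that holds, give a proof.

Only the converse holds.

[⇐] If t ≡ 3 (mod 6) and t ≡ 5 (mod 8), then by the Chinese remainder theorem t ≡ 21 (mod 24). Since 21 ≡ 0 (mod 3) and 3 ∣ 24, we get t ≡ 0 (mod 3).

[⇒] This fails: t = 0 gives 0 ≡ 0 (mod 3) but 0 ≡ 0 (mod 6), so the conjunction on the right does not hold.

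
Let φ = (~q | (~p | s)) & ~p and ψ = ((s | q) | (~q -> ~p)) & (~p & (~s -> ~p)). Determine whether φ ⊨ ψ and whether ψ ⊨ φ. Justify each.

(⇒) Assume the antecedent. If p is true, the antecedent cannot hold. If p is false, the consequent reduces to true regardless of the other variables. Either way the consequent holds.

(⇐) Assume the antecedent. If p is true, the antecedent cannot hold. If p is false, (~q | (~p | s)) & ~p reduces to true regardless of the other variables. Either way (~q | (~p | s)) & ~p holds.

Both directions hold.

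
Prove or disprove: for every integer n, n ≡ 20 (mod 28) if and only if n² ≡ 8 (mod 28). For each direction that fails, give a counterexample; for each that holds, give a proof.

(→) Suppose n ≡ 20 (mod 28). Write n = 28j + 20. Then (28j + 20)² = 784j² + 1120j + 400 = 28(28j² + 40j + 14) + 8, so n² ≡ 8 (mod 28).

(←) This fails: take n = 6. Then 6² = 36 ≡ 8 (mod 28), yet 6 ≡ 6 (mod 28), not 20.

Not equivalent: only (⇒) holds.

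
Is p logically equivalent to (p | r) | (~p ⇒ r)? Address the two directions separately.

[⇐] This fails. Under p = F, r = T, the left side is false but the right side is true.

[⇒] Assume the antecedent. If p is true, (p | r) | (~p ⇒ r) reduces to true regardless of the other variables. If p is false, the antecedent cannot hold. Either way (p | r) | (~p ⇒ r) holds.

Only the forward implication holds.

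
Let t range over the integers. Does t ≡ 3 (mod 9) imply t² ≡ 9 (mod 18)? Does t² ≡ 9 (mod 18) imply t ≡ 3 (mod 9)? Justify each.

[⇒] This fails: take t = 12. Then 12 ≡ 3 (mod 9), but 12² = 144 ≡ 0 (mod 18), not 9.

[⇐] This fails: take t = 9. Then 9² = 81 ≡ 9 (mod 18), yet 9 ≡ 0 (mod 9), not 3.

Both directions fail.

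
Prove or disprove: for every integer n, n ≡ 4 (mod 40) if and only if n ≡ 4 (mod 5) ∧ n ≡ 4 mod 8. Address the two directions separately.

Both directions hold.

(→) Suppose n ≡ 4 (mod 40); write n = 40j + 4. Since 5 ∣ 40, reducing mod 5 gives n ≡ 4 (mod 5); since 8 ∣ 40, reducing mod 8 gives n ≡ 4 (mod 8).

(←) Conversely, if n ≡ 4 (mod 5) and n ≡ 4 (mod 8), then by the Chinese remainder theorem n ≡ 4 (mod 40). This is exactly n ≡ 4 (mod 40).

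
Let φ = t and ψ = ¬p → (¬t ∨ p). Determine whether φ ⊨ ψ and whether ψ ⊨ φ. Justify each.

(⟹) This fails. Under p = F, t = T, the left side is true but the right side is false.

(⟸) This fails. Under p = F, t = F, the left side is false but the right side is true.

Neither direction holds.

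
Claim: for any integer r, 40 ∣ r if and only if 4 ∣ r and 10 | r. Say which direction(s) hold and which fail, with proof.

(⟹) If 40 ∣ r, write r = 40q. Since 40 = 10·4, r = 4·(10q), so 4 ∣ r; and since 40 = 4·10, r = 10·(4q), so 10 ∣ r.

(⟸) This fails: take r = 20. Both 4 ∣ 20 and 10 ∣ 20, yet 20 is not a multiple of 40 (since 20 = 0·40 + 20), so 40 ∤ 20.

Only the forward direction holds.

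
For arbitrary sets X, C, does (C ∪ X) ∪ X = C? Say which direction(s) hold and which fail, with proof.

(⊆) fails; (⊇) holds.

(⊆) This inclusion fails. Take X = {1}, C = ∅; then 1 ∈ (C ∪ X) ∪ X but 1 ∉ C.

(⊇) Let x ∈ C. Then either x ∈ C and x ∉ X; or x ∈ X ∩ C. In each case x ∈ (C ∪ X) ∪ X, so C ⊆ (C ∪ X) ∪ X.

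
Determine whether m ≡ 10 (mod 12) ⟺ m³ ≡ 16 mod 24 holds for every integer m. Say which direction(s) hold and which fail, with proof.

(⇒) holds; (⇐) fails.

(←) This fails: take m = 4. Then 4³ = 64 ≡ 16 (mod 24), yet 4 ≡ 4 (mod 12), not 10.

(→) Suppose m ≡ 10 (mod 12). Working modulo 24, m ∈ {10, 22}; for each such r, r³ ≡ 16 (mod 24).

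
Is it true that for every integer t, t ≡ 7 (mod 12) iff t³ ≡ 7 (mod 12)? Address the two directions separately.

The biconditional holds.

(⇒) Suppose t ≡ 7 (mod 12). Write t = 12j + 7. Then (12j + 7)³ = 1728j³ + 3024j² + 1764j + 343 = 12(144j³ + 252j² + 147j + 28) + 7, so t³ ≡ 7 (mod 12).

(⇐) Conversely, suppose t³ ≡ 7 (mod 12). The only residue r in {0, …, 11} with r³ ≡ 7 (mod 12) is r = 7, so t ≡ 7 (mod 12).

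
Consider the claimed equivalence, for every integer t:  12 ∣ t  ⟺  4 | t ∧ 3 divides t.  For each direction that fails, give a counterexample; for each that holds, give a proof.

Both directions hold.

[⇒] If 12 ∣ t, write t = 12q. Since 12 = 3·4, t = 4·(3q), so 4 ∣ t; and since 12 = 4·3, t = 3·(4q), so 3 ∣ t.

[⇐] Suppose 4 ∣ t and 3 ∣ t. Any common multiple of 4 and 3 is a multiple of their lcm; here gcd(4, 3) = 1, so lcm(4, 3) = 4·3 = 12, so 12 ∣ t.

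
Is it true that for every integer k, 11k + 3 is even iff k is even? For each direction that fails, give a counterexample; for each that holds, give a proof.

(⇒) This fails: k = 3 gives 11k + 3 = 36, which is even, but 3 is odd, not even.

(⇐) This also fails: k = 6 is even, but 11k + 3 = 69 is odd, not even.

Neither implication holds.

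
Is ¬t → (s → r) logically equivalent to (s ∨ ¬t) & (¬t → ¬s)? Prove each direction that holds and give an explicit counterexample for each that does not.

(←) Assume the antecedent. If t is true, ¬t → (s → r) reduces to true regardless of the other variables. If t is false, the antecedent forces (t = F, r = F, s = F) or (t = F, r = T, s = F), and ¬t → (s → r) holds there. Either way ¬t → (s → r) holds.

(→) This fails. Under t = T, r = F, s = F, the left side is true but the right side is false.

Only the reverse direction holds.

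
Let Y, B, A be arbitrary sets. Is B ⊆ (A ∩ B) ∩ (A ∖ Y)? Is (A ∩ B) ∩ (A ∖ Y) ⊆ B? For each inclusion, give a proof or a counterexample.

Only the reverse inclusion holds.

Forward inclusion. This inclusion fails. Take Y = ∅, B = {1}, A = ∅; then 1 ∈ B but 1 ∉ (A ∩ B) ∩ (A ∖ Y).

Reverse inclusion. Let x ∈ (A ∩ B) ∩ (A ∖ Y). Then x ∈ B ∩ A and x ∉ Y, from which x ∈ B.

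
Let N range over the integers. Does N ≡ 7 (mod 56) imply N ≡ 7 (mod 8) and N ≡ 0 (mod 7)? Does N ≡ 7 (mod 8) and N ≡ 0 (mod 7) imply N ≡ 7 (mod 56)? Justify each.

Both directions hold; the statement is true.

(⇒) Suppose N ≡ 7 (mod 56); write N = 56j + 7. Since 8 ∣ 56, reducing mod 8 gives N ≡ 7 (mod 8); since 7 ∣ 56, reducing mod 7 gives N ≡ 7 ≡ 0 (mod 7).

(⇐) Conversely, if N ≡ 7 (mod 8) and N ≡ 0 (mod 7), then by the Chinese remainder theorem N ≡ 7 (mod 56). This is exactly N ≡ 7 (mod 56).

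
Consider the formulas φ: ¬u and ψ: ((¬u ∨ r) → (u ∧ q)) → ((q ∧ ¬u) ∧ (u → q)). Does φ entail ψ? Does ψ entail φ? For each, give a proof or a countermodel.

(⇐) This fails. Under r = T, q = F, u = T, the left side is false but the right side is true.

(⇒) Assume the antecedent. If r is true, the antecedent forces (r = T, q = F, u = F) or (r = T, q = T, u = F), and the consequent holds there. If r is false, the antecedent forces (r = F, q = F, u = F) or (r = F, q = T, u = F), and the consequent holds there. Either way the consequent holds.

Only the forward direction holds.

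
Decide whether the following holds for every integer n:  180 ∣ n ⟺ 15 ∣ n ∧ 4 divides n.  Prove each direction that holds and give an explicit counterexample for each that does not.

Not equivalent: only (⇒) holds.

(←) This fails: take n = 60. Both 15 ∣ 60 and 4 ∣ 60, yet 60 is not a multiple of 180 (since 60 = 0·180 + 60), so 180 ∤ 60.

(→) If 180 ∣ n, write n = 180q. Since 180 = 12·15, n = 15·(12q), so 15 ∣ n; and since 180 = 45·4, n = 4·(45q), so 4 ∣ n.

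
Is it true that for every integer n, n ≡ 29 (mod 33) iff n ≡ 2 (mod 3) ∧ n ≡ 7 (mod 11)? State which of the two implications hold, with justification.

[⇒] Suppose n ≡ 29 (mod 33); write n = 33j + 29. Since 3 ∣ 33, reducing mod 3 gives n ≡ 29 ≡ 2 (mod 3); since 11 ∣ 33, reducing mod 11 gives n ≡ 29 ≡ 7 (mod 11).

[⇐] Conversely, if n ≡ 2 (mod 3) and n ≡ 7 (mod 11), then by the Chinese remainder theorem n ≡ 29 (mod 33). This is exactly n ≡ 29 (mod 33).

Equivalent; both directions hold.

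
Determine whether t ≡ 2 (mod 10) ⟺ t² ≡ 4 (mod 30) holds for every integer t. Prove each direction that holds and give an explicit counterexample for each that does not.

(⟹) This fails: take t = 12. Then 12 ≡ 2 (mod 10), but 12² = 144 ≡ 24 (mod 30), not 4.

(⟸) This fails: take t = 8. Then 8² = 64 ≡ 4 (mod 30), yet 8 ≡ 8 (mod 10), not 2.

Neither implication holds.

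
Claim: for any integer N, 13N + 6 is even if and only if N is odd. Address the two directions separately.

Neither direction holds.

(⇒) This fails: N = 4 gives 13N + 6 = 58, which is even, but 4 is even, not odd.

(⇐) This also fails: N = 5 is odd, but 13N + 6 = 71 is odd, not even.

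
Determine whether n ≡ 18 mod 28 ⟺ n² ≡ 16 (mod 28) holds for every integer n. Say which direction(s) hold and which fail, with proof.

Forward direction. Suppose n ≡ 18 mod 28. Write n = 28j + 18. Then (28j + 18)² = 784j² + 1008j + 324 = 28(28j² + 36j + 11) + 16, so n² ≡ 16 (mod 28).

Converse. This fails: take n = 4. Then 4² = 16 ≡ 16 (mod 28), yet 4 ≡ 4 (mod 28), not 18.

The forward direction holds; the converse fails.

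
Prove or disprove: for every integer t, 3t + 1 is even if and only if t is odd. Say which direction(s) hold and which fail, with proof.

The biconditional holds.

(→) Suppose 3t + 1 is even. Since 3 is odd, 3t and t have the same parity, so 3t + 1 ≡ t + 1 (mod 2). As 1 is odd, 3t + 1 is even exactly when t is odd. Thus t is odd.

(←) Conversely, suppose t is odd; write t = 2j + 1. Then 3t + 1 = 3·(2j + 1) + 1 = 2·3j + 4, which is even.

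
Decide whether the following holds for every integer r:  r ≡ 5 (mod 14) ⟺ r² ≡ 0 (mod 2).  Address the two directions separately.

[⇒] This fails: take r = 5. Then 5 ≡ 5 (mod 14), but 5² = 25 ≡ 1 (mod 2), not 0.

[⇐] This fails: take r = 0. Then 0² = 0 ≡ 0 (mod 2), yet 0 ≡ 0 (mod 14), not 5.

Neither implication holds.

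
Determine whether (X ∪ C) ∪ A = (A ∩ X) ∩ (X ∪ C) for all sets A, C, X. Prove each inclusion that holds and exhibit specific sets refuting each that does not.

The sets are not equal: only the reverse inclusion holds.

Forward inclusion. This inclusion fails. Take A = {1}, C = ∅, X = ∅; then 1 ∈ (X ∪ C) ∪ A but 1 ∉ (A ∩ X) ∩ (X ∪ C).

Reverse inclusion. Let x ∈ (A ∩ X) ∩ (X ∪ C). Then either x ∈ A ∩ X and x ∉ C; or x ∈ A ∩ C ∩ X. In each case x ∈ (X ∪ C) ∪ A, so (A ∩ X) ∩ (X ∪ C) ⊆ (X ∪ C) ∪ A.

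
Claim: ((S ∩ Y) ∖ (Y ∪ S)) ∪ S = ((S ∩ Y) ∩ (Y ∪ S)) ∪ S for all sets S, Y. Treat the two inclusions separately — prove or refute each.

The two sets are equal.

(⟸) Let x ∈ ((S ∩ Y) ∩ (Y ∪ S)) ∪ S. Then either x ∈ S and x ∉ Y; or x ∈ S ∩ Y. In each case x ∈ ((S ∩ Y) ∖ (Y ∪ S)) ∪ S, so ((S ∩ Y) ∩ (Y ∪ S)) ∪ S ⊆ ((S ∩ Y) ∖ (Y ∪ S)) ∪ S.

(⟹) Let x ∈ ((S ∩ Y) ∖ (Y ∪ S)) ∪ S. Then either x ∈ S and x ∉ Y; or x ∈ S ∩ Y. In each case x ∈ ((S ∩ Y) ∩ (Y ∪ S)) ∪ S, so ((S ∩ Y) ∖ (Y ∪ S)) ∪ S ⊆ ((S ∩ Y) ∩ (Y ∪ S)) ∪ S.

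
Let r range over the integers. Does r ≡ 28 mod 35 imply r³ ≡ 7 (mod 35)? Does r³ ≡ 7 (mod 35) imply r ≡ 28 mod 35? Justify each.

(→) Suppose r ≡ 28 mod 35. Write r = 35j + 28. Then (35j + 28)³ = 42875j³ + 102900j² + 82320j + 21952 = 35(1225j³ + 2940j² + 2352j + 627) + 7, so r³ ≡ 7 (mod 35).

(←) Conversely, suppose r³ ≡ 7 (mod 35). The only residue r in {0, …, 34} with r³ ≡ 7 (mod 35) is r = 28, so r ≡ 28 (mod 35).

Both directions hold; the statement is true.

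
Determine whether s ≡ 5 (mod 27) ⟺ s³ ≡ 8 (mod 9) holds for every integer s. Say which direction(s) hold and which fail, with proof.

(←) This fails: take s = 2. Then 2³ = 8 ≡ 8 (mod 9), yet 2 ≡ 2 (mod 27), not 5.

(→) Suppose s ≡ 5 (mod 27). Then s³ ≡ 5³ = 125 (mod 27), and since 9 ∣ 27, also s³ ≡ 8 (mod 9).

The forward direction holds; the converse fails.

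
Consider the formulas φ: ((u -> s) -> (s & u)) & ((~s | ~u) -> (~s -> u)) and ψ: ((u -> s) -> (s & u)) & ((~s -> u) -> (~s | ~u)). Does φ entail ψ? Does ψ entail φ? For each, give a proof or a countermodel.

[⇐] Assume the antecedent. If u is true, the consequent reduces to true regardless of the other variables. If u is false, the antecedent cannot hold. Either way the consequent holds.

[⇒] This fails. Under u = T, s = T, the left side is true but the right side is false.

(⇒) fails; (⇐) holds.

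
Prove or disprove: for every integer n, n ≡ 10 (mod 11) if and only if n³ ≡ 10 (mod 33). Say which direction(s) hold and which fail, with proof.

Forward direction. This fails: take n = 21. Then 21 ≡ 10 (mod 11), but 21³ = 9261 ≡ 21 (mod 33), not 10.

Converse. The residues r modulo 33 with r³ ≡ 10 (mod 33) are exactly {10}, and each is ≡ 10 (mod 11).

Not equivalent: only (⇐) holds.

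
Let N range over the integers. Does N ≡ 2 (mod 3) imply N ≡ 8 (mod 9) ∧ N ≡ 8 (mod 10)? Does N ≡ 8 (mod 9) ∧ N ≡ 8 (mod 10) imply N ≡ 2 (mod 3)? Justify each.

[⇒] This fails: N = 2 gives 2 ≡ 2 (mod 3) but 2 ≡ 2 (mod 9), so the conjunction on the right does not hold.

[⇐] Conversely, if N ≡ 8 (mod 9) and N ≡ 8 (mod 10), then by the Chinese remainder theorem N ≡ 8 (mod 90). Since 8 ≡ 2 (mod 3) and 3 ∣ 90, we get N ≡ 2 (mod 3).

The forward direction fails; the converse holds.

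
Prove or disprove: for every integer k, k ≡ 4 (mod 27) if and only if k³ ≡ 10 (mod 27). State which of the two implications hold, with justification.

Only the forward implication holds.

Forward direction. Suppose k ≡ 4 (mod 27). Write k = 27j + 4. Then (27j + 4)³ = 19683j³ + 8748j² + 1296j + 64 = 27(729j³ + 324j² + 48j + 2) + 10, so k³ ≡ 10 (mod 27).

Converse. This fails: take k = 13. Then 13³ = 2197 ≡ 10 (mod 27), yet 13 ≡ 13 (mod 27), not 4.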